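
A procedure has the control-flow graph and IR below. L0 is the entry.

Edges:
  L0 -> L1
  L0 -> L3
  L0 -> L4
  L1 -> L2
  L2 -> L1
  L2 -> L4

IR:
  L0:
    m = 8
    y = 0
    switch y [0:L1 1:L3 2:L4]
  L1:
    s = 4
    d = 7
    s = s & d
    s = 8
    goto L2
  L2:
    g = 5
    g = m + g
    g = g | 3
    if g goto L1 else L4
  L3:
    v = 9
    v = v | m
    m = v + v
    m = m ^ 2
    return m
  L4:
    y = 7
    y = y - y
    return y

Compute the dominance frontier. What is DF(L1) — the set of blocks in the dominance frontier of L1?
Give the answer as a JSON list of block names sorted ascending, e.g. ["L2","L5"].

idom tree: L1←L0 L2←L1 L3←L0 L4←L0
Dom∩ at merges:
  L1: preds {L0,L2}: {L0} ∩ {L0,L1,L2} = {L0}; idom=L0
  L4: preds {L0,L2}: {L0} ∩ {L0,L1,L2} = {L0}; idom=L0

DF walk-up:
  join L1 pred L0: · stop@L0
  join L1 pred L2: L2→L1 stop@L0
  join L4 pred L0: · stop@L0
  join L4 pred L2: L2→L1 stop@L0
  L0 → ∅
  L1 → {L1,L4}
  L2 → {L1,L4}
  L3 → ∅
  L4 → ∅

DF(L1) = ["L1", "L4"]

Answer: ["L1", "L4"]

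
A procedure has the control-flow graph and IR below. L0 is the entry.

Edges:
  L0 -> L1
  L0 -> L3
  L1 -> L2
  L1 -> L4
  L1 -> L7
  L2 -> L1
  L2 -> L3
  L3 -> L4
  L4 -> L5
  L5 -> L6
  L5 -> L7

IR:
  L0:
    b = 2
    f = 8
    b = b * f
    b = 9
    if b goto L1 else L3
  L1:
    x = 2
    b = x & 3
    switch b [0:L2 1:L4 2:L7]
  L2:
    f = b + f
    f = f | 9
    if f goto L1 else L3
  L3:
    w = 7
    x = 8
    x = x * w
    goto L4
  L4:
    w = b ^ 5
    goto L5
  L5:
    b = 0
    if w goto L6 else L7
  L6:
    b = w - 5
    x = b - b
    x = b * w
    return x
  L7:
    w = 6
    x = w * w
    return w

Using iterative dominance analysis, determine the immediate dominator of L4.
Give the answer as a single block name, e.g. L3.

idom tree: L1←L0 L2←L1 L3←L0 L4←L0 L5←L4 L6←L5 L7←L0
Join-block Dom:
  L1: preds {L0,L2}: {L0} ∩ {L0,L1,L2} = {L0}; idom=L0
  L3: preds {L0,L2}: {L0} ∩ {L0,L1,L2} = {L0}; idom=L0
  L4: preds {L1,L3}: {L0,L1} ∩ {L0,L3} = {L0}; idom=L0
  L7: preds {L1,L5}: {L0,L1} ∩ {L0,L4,L5} = {L0}; idom=L0

idom(L4) = L0

Answer: L0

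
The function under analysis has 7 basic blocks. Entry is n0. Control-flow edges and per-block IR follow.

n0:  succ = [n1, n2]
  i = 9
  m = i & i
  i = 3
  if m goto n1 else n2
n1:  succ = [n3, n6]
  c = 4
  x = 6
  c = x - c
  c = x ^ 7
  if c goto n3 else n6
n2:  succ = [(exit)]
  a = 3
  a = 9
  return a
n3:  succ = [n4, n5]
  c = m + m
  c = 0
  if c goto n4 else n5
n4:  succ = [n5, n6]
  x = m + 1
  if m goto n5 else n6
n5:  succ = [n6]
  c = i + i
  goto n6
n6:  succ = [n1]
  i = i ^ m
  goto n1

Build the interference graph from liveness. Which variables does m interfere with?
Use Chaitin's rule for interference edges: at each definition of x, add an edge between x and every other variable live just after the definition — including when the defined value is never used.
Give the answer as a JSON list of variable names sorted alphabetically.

Answer: ["c", "i", "x"]

Analysis:
def/use:
  n0: {i,m} / ∅
  n1: {c,x} / ∅
  n2: {a} / ∅
  n3: {c} / {m}
  n4: {x} / {m}
  n5: {c} / {i}
  n6: {i} / {i,m}

Backward fixpoint:
  n0 li=∅ lo={i,m}
  n1 li={i,m} lo={i,m}
  n2 li=∅ lo=∅
  n3 li={i,m} lo={i,m}
  n4 li={i,m} lo={i,m}
  n5 li={i,m} lo={i,m}
  n6 li={i,m} lo={i,m}

Interfere edges:
  a↔∅
  c↔{i,m,x}
  i↔{c,m,x}
  m↔{c,i,x}
  x↔{c,i,m}

N(m) = ["c", "i", "x"]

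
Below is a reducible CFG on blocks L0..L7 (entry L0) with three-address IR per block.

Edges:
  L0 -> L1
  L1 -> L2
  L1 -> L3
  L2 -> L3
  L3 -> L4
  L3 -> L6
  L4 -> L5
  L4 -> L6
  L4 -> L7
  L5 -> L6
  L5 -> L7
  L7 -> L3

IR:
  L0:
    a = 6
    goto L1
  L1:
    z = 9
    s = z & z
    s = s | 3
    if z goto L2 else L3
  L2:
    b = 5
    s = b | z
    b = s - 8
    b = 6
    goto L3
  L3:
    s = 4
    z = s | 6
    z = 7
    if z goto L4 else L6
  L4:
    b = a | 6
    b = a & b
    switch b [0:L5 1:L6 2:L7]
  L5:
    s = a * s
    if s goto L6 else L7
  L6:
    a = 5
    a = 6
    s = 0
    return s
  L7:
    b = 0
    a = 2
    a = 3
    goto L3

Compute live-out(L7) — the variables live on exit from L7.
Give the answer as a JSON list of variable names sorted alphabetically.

Block summaries:
  L0: {a} / ∅
  L1: {s,z} / ∅
  L2: {b,s} / {z}
  L3: {s,z} / ∅
  L4: {b} / {a}
  L5: {s} / {a,s}
  L6: {a,s} / ∅
  L7: {a,b} / ∅

Live sets:
  L0 li=∅ lo={a}
  L1 li={a} lo={a,z}
  L2 li={a,z} lo={a}
  L3 li={a} lo={a,s}
  L4 li={a,s} lo={a,s}
  L5 li={a,s} lo=∅
  L6 li=∅ lo=∅
  L7 li=∅ lo={a}

live-out(L7) = ["a"]

Answer: ["a"]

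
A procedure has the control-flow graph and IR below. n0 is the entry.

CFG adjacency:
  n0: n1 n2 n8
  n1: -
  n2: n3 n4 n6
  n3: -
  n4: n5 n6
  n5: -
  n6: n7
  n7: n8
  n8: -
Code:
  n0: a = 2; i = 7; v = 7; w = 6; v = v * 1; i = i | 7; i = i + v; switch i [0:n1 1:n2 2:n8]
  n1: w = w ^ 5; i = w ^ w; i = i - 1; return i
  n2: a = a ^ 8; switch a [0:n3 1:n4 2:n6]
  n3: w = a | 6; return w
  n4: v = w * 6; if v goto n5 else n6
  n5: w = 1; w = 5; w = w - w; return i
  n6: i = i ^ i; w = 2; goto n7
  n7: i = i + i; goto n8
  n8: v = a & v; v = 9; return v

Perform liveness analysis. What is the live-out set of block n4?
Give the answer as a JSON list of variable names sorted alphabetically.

Answer: ["a", "i", "v"]

Analysis:
Block summaries:
  n0 def {a,i,v,w} use ∅
  n1 def {i,w} use {w}
  n2 def {a} use {a}
  n3 def {w} use {a}
  n4 def {v} use {w}
  n5 def {w} use {i}
  n6 def {i,w} use {i}
  n7 def {i} use {i}
  n8 def {v} use {a,v}

Liveness:
  n0: in=∅ out={a,i,v,w}
  n1: in={w} out=∅
  n2: in={a,i,v,w} out={a,i,v,w}
  n3: in={a} out=∅
  n4: in={a,i,w} out={a,i,v}
  n5: in={i} out=∅
  n6: in={a,i,v} out={a,i,v}
  n7: in={a,i,v} out={a,v}
  n8: in={a,v} out=∅

live-out(n4) = ["a", "i", "v"]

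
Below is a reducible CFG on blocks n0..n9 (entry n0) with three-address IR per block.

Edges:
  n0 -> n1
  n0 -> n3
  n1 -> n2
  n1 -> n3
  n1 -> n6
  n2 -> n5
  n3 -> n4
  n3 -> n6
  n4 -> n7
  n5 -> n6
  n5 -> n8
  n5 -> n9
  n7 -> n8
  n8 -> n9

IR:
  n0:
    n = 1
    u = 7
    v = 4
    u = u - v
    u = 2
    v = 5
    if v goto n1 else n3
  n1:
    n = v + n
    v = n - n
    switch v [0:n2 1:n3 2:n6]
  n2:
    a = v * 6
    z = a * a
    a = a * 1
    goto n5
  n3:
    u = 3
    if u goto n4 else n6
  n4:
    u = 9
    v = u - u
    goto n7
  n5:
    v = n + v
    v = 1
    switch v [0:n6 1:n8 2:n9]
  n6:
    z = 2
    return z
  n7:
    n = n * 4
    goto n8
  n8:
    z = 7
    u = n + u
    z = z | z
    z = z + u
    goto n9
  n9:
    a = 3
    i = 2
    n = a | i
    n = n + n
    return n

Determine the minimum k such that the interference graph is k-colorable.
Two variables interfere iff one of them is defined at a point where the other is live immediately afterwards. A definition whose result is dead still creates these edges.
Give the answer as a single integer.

Answer: 5

Working:
Per-block:
  n0: def={n,u,v} ue=∅
  n1: def={n,v} ue={n,v}
  n2: def={a,z} ue={v}
  n3: def={u} ue=∅
  n4: def={u,v} ue=∅
  n5: def={v} ue={n,v}
  n6: def={z} ue=∅
  n7: def={n} ue={n}
  n8: def={u,z} ue={n,u}
  n9: def={a,i,n} ue=∅

Backward fixpoint:
  live n0: ∅→{n,u,v}
  live n1: {n,u,v}→{n,u,v}
  live n2: {n,u,v}→{n,u,v}
  live n3: {n}→{n}
  live n4: {n}→{n,u}
  live n5: {n,u,v}→{n,u}
  live n6: ∅→∅
  live n7: {n,u}→{n,u}
  live n8: {n,u}→∅
  live n9: ∅→∅

Interference:
  a: {i,n,u,v,z}
  i: {a}
  n: {a,u,v,z}
  u: {a,n,v,z}
  v: {a,n,u,z}
  z: {a,n,u,v}

Chromatic number:
  {a,n,u,v,z} pairwise interfere (5-clique) ⇒ χ ≥ 5
  assign a→R0 i→R1 n→R1 u→R2 v→R3 z→R4 — no edge inside a register ⇒ χ ≤ 5
  χ = 5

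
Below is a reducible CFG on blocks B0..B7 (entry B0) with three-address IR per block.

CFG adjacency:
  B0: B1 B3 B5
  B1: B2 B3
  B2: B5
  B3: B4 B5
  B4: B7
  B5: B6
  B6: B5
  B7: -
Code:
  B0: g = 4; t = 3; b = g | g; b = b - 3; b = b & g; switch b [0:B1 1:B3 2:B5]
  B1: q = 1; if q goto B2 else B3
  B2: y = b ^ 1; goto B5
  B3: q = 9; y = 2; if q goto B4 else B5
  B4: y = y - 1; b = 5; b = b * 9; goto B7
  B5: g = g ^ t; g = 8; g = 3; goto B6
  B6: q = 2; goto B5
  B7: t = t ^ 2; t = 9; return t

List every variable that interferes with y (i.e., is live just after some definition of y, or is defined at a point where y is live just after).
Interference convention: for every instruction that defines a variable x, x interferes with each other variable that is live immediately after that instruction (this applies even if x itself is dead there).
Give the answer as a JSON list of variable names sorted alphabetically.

Answer: ["g", "q", "t"]

Analysis:
Per-block:
  B0: {b,g,t} / ∅
  B1: {q} / ∅
  B2: {y} / {b}
  B3: {q,y} / ∅
  B4: {b,y} / {y}
  B5: {g} / {g,t}
  B6: {q} / ∅
  B7: {t} / {t}

Backward fixpoint:
  B0: in=∅ out={b,g,t}
  B1: in={b,g,t} out={b,g,t}
  B2: in={b,g,t} out={g,t}
  B3: in={g,t} out={g,t,y}
  B4: in={t,y} out={t}
  B5: in={g,t} out={g,t}
  B6: in={g,t} out={g,t}
  B7: in={t} out=∅

Interfere edges:
  b↔{g,q,t}
  g↔{b,q,t,y}
  q↔{b,g,t,y}
  t↔{b,g,q,y}
  y↔{g,q,t}

N(y) = ["g", "q", "t"]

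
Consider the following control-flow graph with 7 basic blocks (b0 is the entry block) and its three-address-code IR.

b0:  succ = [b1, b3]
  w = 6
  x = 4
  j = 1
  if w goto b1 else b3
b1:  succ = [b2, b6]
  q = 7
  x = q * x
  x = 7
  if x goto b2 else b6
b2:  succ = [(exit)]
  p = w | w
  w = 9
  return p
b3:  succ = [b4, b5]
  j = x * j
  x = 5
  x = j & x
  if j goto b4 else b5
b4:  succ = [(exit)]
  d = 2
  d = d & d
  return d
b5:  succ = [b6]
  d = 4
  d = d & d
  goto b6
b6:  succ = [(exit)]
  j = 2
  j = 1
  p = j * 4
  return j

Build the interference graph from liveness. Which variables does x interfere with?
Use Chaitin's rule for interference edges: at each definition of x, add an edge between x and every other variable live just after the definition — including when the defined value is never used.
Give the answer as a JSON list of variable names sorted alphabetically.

Block summaries:
  b0: {j,w,x} / ∅
  b1: {q,x} / {x}
  b2: {p,w} / {w}
  b3: {j,x} / {j,x}
  b4: {d} / ∅
  b5: {d} / ∅
  b6: {j,p} / ∅

Backward fixpoint:
  b0 li=∅ lo={j,w,x}
  b1 li={w,x} lo={w}
  b2 li={w} lo=∅
  b3 li={j,x} lo=∅
  b4 li=∅ lo=∅
  b5 li=∅ lo=∅
  b6 li=∅ lo=∅

Interference:
  d: ∅
  j: {p,w,x}
  p: {j,w}
  q: {w,x}
  w: {j,p,q,x}
  x: {j,q,w}

N(x) = ["j", "q", "w"]

Answer: ["j", "q", "w"]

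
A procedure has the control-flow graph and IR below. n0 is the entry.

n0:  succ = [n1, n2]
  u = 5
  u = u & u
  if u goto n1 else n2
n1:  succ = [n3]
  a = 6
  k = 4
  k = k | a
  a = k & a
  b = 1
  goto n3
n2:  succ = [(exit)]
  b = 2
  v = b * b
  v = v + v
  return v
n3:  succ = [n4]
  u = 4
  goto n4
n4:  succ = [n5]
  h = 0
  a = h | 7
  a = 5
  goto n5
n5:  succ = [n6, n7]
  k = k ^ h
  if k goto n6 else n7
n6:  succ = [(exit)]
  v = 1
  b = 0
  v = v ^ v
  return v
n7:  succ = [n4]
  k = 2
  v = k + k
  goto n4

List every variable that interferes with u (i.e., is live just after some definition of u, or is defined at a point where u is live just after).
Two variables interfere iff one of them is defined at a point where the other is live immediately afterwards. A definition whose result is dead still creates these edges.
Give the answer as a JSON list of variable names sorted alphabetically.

Answer: ["k"]

Working:
Per-block:
  n0: def={u} ue=∅
  n1: def={a,b,k} ue=∅
  n2: def={b,v} ue=∅
  n3: def={u} ue=∅
  n4: def={a,h} ue=∅
  n5: def={k} ue={h,k}
  n6: def={b,v} ue=∅
  n7: def={k,v} ue=∅

Backward fixpoint:
  n0: in=∅ out=∅
  n1: in=∅ out={k}
  n2: in=∅ out=∅
  n3: in={k} out={k}
  n4: in={k} out={h,k}
  n5: in={h,k} out=∅
  n6: in=∅ out=∅
  n7: in=∅ out={k}

Conflict graph:
  a↔{h,k}
  b↔{k,v}
  h↔{a,k}
  k↔{a,b,h,u,v}
  u↔{k}
  v↔{b,k}

N(u) = ["k"]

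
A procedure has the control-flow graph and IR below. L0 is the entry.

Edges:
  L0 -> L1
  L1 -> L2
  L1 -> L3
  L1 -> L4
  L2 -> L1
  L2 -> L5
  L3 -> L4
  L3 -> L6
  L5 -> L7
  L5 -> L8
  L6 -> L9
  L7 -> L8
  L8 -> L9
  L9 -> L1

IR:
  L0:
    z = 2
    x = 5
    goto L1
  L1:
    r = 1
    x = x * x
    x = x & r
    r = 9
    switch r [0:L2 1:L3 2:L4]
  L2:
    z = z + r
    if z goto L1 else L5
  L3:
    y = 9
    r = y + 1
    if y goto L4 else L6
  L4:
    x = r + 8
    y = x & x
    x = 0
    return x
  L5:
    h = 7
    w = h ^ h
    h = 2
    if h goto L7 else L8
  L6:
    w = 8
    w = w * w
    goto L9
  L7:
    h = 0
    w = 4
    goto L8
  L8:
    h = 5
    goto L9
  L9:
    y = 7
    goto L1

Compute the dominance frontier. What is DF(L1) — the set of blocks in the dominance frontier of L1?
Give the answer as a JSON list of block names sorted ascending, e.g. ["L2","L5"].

Answer: ["L1"]

Working:
idom tree: L1←L0 L2←L1 L3←L1 L4←L1 L5←L2 L6←L3 L7←L5 L8←L5 L9←L1
Dom at joins:
  L1: preds {L0,L2,L9}: {L0} ∩ {L0,L1,L2} ∩ {L0,L1,L9} = {L0}; idom=L0
  L4: preds {L1,L3}: {L0,L1} ∩ {L0,L1,L3} = {L0,L1}; idom=L1
  L8: preds {L5,L7}: {L0,L1,L2,L5} ∩ {L0,L1,L2,L5,L7} = {L0,L1,L2,L5}; idom=L5
  L9: preds {L6,L8}: {L0,L1,L3,L6} ∩ {L0,L1,L2,L5,L8} = {L0,L1}; idom=L1

DF walk-up:
  join L1 pred L0: · stop@L0
  join L1 pred L2: L2→L1 stop@L0
  join L1 pred L9: L9→L1 stop@L0
  join L4 pred L1: · stop@L1
  join L4 pred L3: L3 stop@L1
  join L8 pred L5: · stop@L5
  join L8 pred L7: L7 stop@L5
  join L9 pred L6: L6→L3 stop@L1
  join L9 pred L8: L8→L5→L2 stop@L1
  L0 → ∅
  L1 → {L1}
  L2 → {L1,L9}
  L3 → {L4,L9}
  L4 → ∅
  L5 → {L9}
  L6 → {L9}
  L7 → {L8}
  L8 → {L9}
  L9 → {L1}

DF(L1) = ["L1"]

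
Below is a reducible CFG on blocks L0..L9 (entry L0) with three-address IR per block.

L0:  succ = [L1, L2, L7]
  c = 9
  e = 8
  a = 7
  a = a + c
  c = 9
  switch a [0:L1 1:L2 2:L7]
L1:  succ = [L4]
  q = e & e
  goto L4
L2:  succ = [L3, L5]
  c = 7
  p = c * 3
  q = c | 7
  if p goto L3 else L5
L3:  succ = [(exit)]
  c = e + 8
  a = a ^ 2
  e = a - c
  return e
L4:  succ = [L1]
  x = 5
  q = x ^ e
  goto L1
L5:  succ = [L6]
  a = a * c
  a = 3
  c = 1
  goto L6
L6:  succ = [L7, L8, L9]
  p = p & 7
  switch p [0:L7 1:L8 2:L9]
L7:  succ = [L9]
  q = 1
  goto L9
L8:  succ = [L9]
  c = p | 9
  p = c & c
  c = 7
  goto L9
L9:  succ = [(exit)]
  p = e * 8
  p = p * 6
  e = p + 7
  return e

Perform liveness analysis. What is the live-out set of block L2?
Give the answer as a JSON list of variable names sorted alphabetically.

Answer: ["a", "c", "e", "p"]

Working:
def/use:
  L0 def {a,c,e} use ∅
  L1 def {q} use {e}
  L2 def {c,p,q} use ∅
  L3 def {a,c,e} use {a,e}
  L4 def {q,x} use {e}
  L5 def {a,c} use {a,c}
  L6 def {p} use {p}
  L7 def {q} use ∅
  L8 def {c,p} use {p}
  L9 def {e,p} use {e}

Liveness:
  L0 li=∅ lo={a,e}
  L1 li={e} lo={e}
  L2 li={a,e} lo={a,c,e,p}
  L3 li={a,e} lo=∅
  L4 li={e} lo={e}
  L5 li={a,c,e,p} lo={e,p}
  L6 li={e,p} lo={e,p}
  L7 li={e} lo={e}
  L8 li={e,p} lo={e}
  L9 li={e} lo=∅

live-out(L2) = ["a", "c", "e", "p"]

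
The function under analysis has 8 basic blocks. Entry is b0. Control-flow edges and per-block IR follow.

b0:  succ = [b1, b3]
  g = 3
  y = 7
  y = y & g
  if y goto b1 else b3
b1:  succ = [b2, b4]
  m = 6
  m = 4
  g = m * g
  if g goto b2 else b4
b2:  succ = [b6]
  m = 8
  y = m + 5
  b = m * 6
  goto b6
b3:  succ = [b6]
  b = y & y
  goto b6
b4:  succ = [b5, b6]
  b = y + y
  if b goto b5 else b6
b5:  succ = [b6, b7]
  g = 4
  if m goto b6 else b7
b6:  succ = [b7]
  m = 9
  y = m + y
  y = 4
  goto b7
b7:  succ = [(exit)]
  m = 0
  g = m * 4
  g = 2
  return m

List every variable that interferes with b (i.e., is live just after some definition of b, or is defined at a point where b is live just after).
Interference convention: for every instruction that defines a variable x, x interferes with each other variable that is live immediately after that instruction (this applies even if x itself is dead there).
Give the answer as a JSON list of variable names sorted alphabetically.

def/use:
  b0: {g,y} / ∅
  b1: {g,m} / {g}
  b2: {b,m,y} / ∅
  b3: {b} / {y}
  b4: {b} / {y}
  b5: {g} / {m}
  b6: {m,y} / {y}
  b7: {g,m} / ∅

Liveness:
  b0: in=∅ out={g,y}
  b1: in={g,y} out={m,y}
  b2: in=∅ out={y}
  b3: in={y} out={y}
  b4: in={m,y} out={m,y}
  b5: in={m,y} out={y}
  b6: in={y} out=∅
  b7: in=∅ out=∅

Interference:
  b: {m,y}
  g: {m,y}
  m: {b,g,y}
  y: {b,g,m}

N(b) = ["m", "y"]

Answer: ["m", "y"]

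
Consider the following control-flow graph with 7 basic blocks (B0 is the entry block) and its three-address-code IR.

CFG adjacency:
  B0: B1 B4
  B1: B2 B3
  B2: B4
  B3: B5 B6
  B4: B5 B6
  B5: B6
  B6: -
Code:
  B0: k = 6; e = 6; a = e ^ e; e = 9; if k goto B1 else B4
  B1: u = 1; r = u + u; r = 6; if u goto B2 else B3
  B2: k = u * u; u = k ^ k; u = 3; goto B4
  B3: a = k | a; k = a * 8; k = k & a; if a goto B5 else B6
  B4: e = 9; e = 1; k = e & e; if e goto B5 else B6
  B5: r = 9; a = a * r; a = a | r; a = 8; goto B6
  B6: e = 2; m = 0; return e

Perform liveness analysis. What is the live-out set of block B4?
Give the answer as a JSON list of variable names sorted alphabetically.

Block summaries:
  B0: def={a,e,k} ue=∅
  B1: def={r,u} ue=∅
  B2: def={k,u} ue={u}
  B3: def={a,k} ue={a,k}
  B4: def={e,k} ue=∅
  B5: def={a,r} ue={a}
  B6: def={e,m} ue=∅

Backward fixpoint:
  live B0: ∅→{a,k}
  live B1: {a,k}→{a,k,u}
  live B2: {a,u}→{a}
  live B3: {a,k}→{a}
  live B4: {a}→{a}
  live B5: {a}→∅
  live B6: ∅→∅

live-out(B4) = ["a"]

Answer: ["a"]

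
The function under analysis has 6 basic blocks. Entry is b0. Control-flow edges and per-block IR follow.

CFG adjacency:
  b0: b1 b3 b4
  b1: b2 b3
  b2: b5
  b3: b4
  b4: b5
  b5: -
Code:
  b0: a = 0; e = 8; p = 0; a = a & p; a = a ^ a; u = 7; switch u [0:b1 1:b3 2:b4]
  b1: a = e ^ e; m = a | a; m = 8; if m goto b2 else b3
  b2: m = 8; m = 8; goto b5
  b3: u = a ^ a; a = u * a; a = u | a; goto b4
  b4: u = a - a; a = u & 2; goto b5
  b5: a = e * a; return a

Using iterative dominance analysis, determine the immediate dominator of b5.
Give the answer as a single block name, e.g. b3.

Answer: b0

Working:
idom tree: b1←b0 b2←b1 b3←b0 b4←b0 b5←b0
Dom at joins:
  b3: preds {b0,b1}: {b0} ∩ {b0,b1} = {b0}; idom=b0
  b4: preds {b0,b3}: {b0} ∩ {b0,b3} = {b0}; idom=b0
  b5: preds {b2,b4}: {b0,b1,b2} ∩ {b0,b4} = {b0}; idom=b0

idom(b5) = b0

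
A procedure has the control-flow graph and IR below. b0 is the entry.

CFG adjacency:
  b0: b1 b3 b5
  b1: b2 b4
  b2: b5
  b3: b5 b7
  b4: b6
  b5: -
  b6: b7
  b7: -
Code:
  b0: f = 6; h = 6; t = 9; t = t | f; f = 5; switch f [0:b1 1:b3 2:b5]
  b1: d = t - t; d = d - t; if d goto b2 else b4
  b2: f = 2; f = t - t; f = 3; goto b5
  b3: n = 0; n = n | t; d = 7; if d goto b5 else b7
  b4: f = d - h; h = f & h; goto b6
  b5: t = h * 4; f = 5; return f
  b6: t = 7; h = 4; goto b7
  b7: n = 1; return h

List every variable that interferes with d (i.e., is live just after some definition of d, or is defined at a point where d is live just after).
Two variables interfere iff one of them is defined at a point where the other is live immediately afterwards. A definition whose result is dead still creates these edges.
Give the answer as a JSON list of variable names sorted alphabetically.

Answer: ["h", "t"]

Working:
def/use:
  b0: {f,h,t} / ∅
  b1: {d} / {t}
  b2: {f} / {t}
  b3: {d,n} / {t}
  b4: {f,h} / {d,h}
  b5: {f,t} / {h}
  b6: {h,t} / ∅
  b7: {n} / {h}

Liveness:
  b0: in=∅ out={h,t}
  b1: in={h,t} out={d,h,t}
  b2: in={h,t} out={h}
  b3: in={h,t} out={h}
  b4: in={d,h} out=∅
  b5: in={h} out=∅
  b6: in=∅ out={h}
  b7: in={h} out=∅

Conflict graph:
  d↔{h,t}
  f↔{h,t}
  h↔{d,f,n,t}
  n↔{h,t}
  t↔{d,f,h,n}

N(d) = ["h", "t"]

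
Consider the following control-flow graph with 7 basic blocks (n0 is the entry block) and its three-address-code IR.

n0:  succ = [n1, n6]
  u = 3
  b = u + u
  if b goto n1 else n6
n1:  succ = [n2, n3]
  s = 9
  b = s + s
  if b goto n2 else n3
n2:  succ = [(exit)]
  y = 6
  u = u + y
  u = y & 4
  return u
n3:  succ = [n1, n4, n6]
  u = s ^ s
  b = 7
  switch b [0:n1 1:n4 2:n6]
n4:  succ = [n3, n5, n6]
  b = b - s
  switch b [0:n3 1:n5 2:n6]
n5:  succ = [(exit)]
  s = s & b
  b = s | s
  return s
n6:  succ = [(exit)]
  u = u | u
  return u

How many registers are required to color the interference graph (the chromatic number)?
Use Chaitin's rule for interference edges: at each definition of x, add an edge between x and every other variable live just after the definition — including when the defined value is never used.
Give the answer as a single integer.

def/use:
  n0: def={b,u} ue=∅
  n1: def={b,s} ue=∅
  n2: def={u,y} ue={u}
  n3: def={b,u} ue={s}
  n4: def={b} ue={b,s}
  n5: def={b,s} ue={b,s}
  n6: def={u} ue={u}

Backward fixpoint:
  n0 li=∅ lo={u}
  n1 li={u} lo={s,u}
  n2 li={u} lo=∅
  n3 li={s} lo={b,s,u}
  n4 li={b,s,u} lo={b,s,u}
  n5 li={b,s} lo=∅
  n6 li={u} lo=∅

Interfere edges:
  b↔{s,u}
  s↔{b,u}
  u↔{b,s,y}
  y↔{u}

Chromatic number:
  clique {b,s,u} ⇒ need ≥ 3
  assign b→R1 s→R2 u→R0 y→R1 — no edge inside a register ⇒ χ ≤ 3
  χ = 3

Answer: 3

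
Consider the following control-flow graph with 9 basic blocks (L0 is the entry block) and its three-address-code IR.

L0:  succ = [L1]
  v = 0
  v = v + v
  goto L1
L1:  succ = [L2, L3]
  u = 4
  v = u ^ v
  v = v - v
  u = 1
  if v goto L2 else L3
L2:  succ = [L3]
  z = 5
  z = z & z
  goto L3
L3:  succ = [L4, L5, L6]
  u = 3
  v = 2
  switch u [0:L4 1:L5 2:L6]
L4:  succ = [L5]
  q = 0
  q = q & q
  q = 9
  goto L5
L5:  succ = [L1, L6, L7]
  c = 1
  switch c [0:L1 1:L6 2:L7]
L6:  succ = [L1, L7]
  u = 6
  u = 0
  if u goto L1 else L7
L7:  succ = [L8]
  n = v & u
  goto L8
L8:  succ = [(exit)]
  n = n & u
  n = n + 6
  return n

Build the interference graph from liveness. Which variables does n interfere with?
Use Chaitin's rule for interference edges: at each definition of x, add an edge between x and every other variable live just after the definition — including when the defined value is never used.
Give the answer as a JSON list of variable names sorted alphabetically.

Block summaries:
  L0: {v} / ∅
  L1: {u,v} / {v}
  L2: {z} / ∅
  L3: {u,v} / ∅
  L4: {q} / ∅
  L5: {c} / ∅
  L6: {u} / ∅
  L7: {n} / {u,v}
  L8: {n} / {n,u}

Backward fixpoint:
  live L0: ∅→{v}
  live L1: {v}→∅
  live L2: ∅→∅
  live L3: ∅→{u,v}
  live L4: {u,v}→{u,v}
  live L5: {u,v}→{u,v}
  live L6: {v}→{u,v}
  live L7: {u,v}→{n,u}
  live L8: {n,u}→∅

Interference:
  c↔{u,v}
  n↔{u}
  q↔{u,v}
  u↔{c,n,q,v}
  v↔{c,q,u}
  z↔∅

N(n) = ["u"]

Answer: ["u"]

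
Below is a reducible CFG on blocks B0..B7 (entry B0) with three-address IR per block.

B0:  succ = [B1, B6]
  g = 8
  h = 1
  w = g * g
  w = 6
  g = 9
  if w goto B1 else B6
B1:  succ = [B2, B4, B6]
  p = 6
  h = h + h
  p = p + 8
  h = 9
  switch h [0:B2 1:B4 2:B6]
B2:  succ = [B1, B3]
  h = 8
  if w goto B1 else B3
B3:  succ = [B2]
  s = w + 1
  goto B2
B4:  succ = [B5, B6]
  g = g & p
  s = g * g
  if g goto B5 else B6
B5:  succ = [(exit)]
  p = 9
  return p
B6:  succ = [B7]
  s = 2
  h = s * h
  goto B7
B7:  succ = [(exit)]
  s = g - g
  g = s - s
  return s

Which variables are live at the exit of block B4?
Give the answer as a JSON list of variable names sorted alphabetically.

Block summaries:
  B0: {g,h,w} / ∅
  B1: {h,p} / {h}
  B2: {h} / {w}
  B3: {s} / {w}
  B4: {g,s} / {g,p}
  B5: {p} / ∅
  B6: {h,s} / {h}
  B7: {g,s} / {g}

Live sets:
  live B0: ∅→{g,h,w}
  live B1: {g,h,w}→{g,h,p,w}
  live B2: {g,w}→{g,h,w}
  live B3: {g,w}→{g,w}
  live B4: {g,h,p}→{g,h}
  live B5: ∅→∅
  live B6: {g,h}→{g}
  live B7: {g}→∅

live-out(B4) = ["g", "h"]

Answer: ["g", "h"]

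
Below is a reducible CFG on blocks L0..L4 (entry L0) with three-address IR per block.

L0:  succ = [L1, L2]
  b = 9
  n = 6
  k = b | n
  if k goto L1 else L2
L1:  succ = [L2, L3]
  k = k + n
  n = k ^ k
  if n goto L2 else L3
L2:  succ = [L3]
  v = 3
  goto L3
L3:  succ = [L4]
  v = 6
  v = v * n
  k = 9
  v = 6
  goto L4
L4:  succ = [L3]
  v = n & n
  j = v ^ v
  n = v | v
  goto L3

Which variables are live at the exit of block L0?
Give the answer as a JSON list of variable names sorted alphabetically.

Per-block:
  L0: {b,k,n} / ∅
  L1: {k,n} / {k,n}
  L2: {v} / ∅
  L3: {k,v} / {n}
  L4: {j,n,v} / {n}

Live sets:
  live L0: ∅→{k,n}
  live L1: {k,n}→{n}
  live L2: {n}→{n}
  live L3: {n}→{n}
  live L4: {n}→{n}

live-out(L0) = ["k", "n"]

Answer: ["k", "n"]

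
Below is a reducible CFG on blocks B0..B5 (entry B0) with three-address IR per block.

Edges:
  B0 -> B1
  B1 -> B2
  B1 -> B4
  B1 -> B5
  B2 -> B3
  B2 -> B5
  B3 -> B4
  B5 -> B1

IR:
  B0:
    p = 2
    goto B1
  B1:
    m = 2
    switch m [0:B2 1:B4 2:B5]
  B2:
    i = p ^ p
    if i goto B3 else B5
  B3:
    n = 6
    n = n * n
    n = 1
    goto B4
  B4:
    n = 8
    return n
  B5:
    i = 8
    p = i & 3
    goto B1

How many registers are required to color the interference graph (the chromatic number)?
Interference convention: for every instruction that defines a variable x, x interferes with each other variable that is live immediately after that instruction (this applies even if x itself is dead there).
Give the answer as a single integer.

Answer: 2

Analysis:
Block summaries:
  B0: {p} / ∅
  B1: {m} / ∅
  B2: {i} / {p}
  B3: {n} / ∅
  B4: {n} / ∅
  B5: {i,p} / ∅

Liveness:
  live B0: ∅→{p}
  live B1: {p}→{p}
  live B2: {p}→∅
  live B3: ∅→∅
  live B4: ∅→∅
  live B5: ∅→{p}

Interference:
  i — ∅
  m — {p}
  n — ∅
  p — {m}

Chromatic number:
  lower bound: {m,p} mutually conflict ⇒ χ ≥ 2
  assign i→c0 m→c0 n→c0 p→c1 — no edge inside a register ⇒ χ ≤ 2
  χ = 2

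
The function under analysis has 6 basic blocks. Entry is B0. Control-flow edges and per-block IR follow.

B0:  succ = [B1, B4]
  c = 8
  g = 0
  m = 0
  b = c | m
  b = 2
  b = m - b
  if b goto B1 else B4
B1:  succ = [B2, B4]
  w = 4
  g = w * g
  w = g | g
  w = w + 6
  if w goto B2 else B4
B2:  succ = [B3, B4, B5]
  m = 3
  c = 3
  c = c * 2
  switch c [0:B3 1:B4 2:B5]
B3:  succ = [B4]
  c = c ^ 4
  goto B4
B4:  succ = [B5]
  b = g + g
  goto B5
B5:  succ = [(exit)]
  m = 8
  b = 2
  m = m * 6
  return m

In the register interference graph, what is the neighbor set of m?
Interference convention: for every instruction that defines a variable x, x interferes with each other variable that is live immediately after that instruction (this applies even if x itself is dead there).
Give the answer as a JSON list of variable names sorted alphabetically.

Answer: ["b", "c", "g"]

Working:
Block summaries:
  B0: def={b,c,g,m} ue=∅
  B1: def={g,w} ue={g}
  B2: def={c,m} ue=∅
  B3: def={c} ue={c}
  B4: def={b} ue={g}
  B5: def={b,m} ue=∅

Liveness:
  B0: in=∅ out={g}
  B1: in={g} out={g}
  B2: in={g} out={c,g}
  B3: in={c,g} out={g}
  B4: in={g} out=∅
  B5: in=∅ out=∅

Conflict graph:
  b: {g,m}
  c: {g,m}
  g: {b,c,m,w}
  m: {b,c,g}
  w: {g}

N(m) = ["b", "c", "g"]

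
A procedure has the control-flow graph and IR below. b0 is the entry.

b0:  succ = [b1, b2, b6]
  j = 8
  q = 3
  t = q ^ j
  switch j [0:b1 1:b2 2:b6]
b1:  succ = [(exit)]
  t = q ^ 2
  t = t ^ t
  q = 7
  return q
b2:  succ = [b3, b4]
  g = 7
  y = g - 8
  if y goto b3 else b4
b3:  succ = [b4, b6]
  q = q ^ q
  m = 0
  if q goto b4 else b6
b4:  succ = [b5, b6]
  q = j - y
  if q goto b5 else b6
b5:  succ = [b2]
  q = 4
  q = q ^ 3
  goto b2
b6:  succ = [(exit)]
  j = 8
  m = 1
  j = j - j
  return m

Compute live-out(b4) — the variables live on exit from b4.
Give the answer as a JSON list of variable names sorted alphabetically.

Answer: ["j"]

Analysis:
def/use:
  b0: def={j,q,t} ue=∅
  b1: def={q,t} ue={q}
  b2: def={g,y} ue=∅
  b3: def={m,q} ue={q}
  b4: def={q} ue={j,y}
  b5: def={q} ue=∅
  b6: def={j,m} ue=∅

Liveness:
  b0: in=∅ out={j,q}
  b1: in={q} out=∅
  b2: in={j,q} out={j,q,y}
  b3: in={j,q,y} out={j,y}
  b4: in={j,y} out={j}
  b5: in={j} out={j,q}
  b6: in=∅ out=∅

live-out(b4) = ["j"]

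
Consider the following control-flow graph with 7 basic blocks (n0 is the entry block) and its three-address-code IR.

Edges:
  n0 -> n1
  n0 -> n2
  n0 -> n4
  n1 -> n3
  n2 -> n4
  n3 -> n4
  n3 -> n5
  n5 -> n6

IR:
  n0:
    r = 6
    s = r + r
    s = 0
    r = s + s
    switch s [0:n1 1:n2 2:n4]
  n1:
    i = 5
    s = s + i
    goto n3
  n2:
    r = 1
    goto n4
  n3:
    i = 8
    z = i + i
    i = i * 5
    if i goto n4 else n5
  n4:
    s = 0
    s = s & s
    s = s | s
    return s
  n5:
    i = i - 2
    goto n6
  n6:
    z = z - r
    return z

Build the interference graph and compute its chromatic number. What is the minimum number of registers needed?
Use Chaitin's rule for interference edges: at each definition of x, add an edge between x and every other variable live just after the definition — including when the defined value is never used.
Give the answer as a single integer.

def/use:
  n0: {r,s} / ∅
  n1: {i,s} / {s}
  n2: {r} / ∅
  n3: {i,z} / ∅
  n4: {s} / ∅
  n5: {i} / {i}
  n6: {z} / {r,z}

Live sets:
  n0: in=∅ out={r,s}
  n1: in={r,s} out={r}
  n2: in=∅ out=∅
  n3: in={r} out={i,r,z}
  n4: in=∅ out=∅
  n5: in={i,r,z} out={r,z}
  n6: in={r,z} out=∅

Interfere edges:
  i: {r,s,z}
  r: {i,s,z}
  s: {i,r}
  z: {i,r}

Chromatic number:
  clique {i,r,s} ⇒ need ≥ 3
  assign i→r0 r→r1 s→r2 z→r2 — no edge inside a register ⇒ χ ≤ 3
  χ = 3

Answer: 3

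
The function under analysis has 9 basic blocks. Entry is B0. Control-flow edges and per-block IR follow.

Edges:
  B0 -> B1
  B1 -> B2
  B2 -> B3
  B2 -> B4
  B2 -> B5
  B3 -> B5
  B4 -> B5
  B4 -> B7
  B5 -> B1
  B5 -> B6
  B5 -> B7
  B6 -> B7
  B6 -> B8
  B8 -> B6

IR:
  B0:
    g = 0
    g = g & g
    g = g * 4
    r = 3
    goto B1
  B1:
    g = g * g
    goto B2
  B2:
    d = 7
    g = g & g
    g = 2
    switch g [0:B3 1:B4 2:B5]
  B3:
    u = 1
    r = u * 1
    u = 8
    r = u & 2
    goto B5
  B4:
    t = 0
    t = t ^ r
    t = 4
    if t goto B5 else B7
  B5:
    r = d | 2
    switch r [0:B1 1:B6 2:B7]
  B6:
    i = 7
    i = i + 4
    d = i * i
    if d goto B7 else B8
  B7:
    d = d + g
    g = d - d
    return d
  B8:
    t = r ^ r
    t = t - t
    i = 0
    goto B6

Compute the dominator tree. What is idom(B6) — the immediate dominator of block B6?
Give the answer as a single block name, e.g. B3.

idom tree: B1←B0 B2←B1 B3←B2 B4←B2 B5←B2 B6←B5 B7←B2 B8←B6
Join-block Dom:
  B1: preds {B0,B5}: {B0} ∩ {B0,B1,B2,B5} = {B0}; idom=B0
  B5: preds {B2,B3,B4}: {B0,B1,B2} ∩ {B0,B1,B2,B3} ∩ {B0,B1,B2,B4} = {B0,B1,B2}; idom=B2
  B6: preds {B5,B8}: {B0,B1,B2,B5} ∩ {B0,B1,B2,B5,B6,B8} = {B0,B1,B2,B5}; idom=B5
  B7: preds {B4,B5,B6}: {B0,B1,B2,B4} ∩ {B0,B1,B2,B5} ∩ {B0,B1,B2,B5,B6} = {B0,B1,B2}; idom=B2

idom(B6) = B5

Answer: B5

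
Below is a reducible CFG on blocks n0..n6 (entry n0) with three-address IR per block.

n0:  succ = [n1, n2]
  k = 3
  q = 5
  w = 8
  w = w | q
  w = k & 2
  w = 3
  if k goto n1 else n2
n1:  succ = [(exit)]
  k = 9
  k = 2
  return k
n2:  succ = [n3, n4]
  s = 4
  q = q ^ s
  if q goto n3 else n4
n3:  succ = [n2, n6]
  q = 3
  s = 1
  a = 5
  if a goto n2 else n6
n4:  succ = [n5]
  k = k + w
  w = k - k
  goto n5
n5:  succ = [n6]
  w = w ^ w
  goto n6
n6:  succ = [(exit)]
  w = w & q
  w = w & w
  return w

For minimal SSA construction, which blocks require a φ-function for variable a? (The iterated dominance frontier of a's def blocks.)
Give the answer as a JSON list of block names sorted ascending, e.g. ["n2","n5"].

idom tree: n1←n0 n2←n0 n3←n2 n4←n2 n5←n4 n6←n2
Dom∩ at merges:
  n2: preds {n0,n3}: {n0} ∩ {n0,n2,n3} = {n0}; idom=n0
  n6: preds {n3,n5}: {n0,n2,n3} ∩ {n0,n2,n4,n5} = {n0,n2}; idom=n2

DF walk-up:
  n2←n0: walk · to n0
  n2←n3: walk n3→n2 to n0
  n6←n3: walk n3 to n2
  n6←n5: walk n5→n4 to n2
  n0: DF=∅
  n1: DF=∅
  n2: DF={n2}
  n3: DF={n2,n6}
  n4: DF={n6}
  n5: DF={n6}
  n6: DF=∅

φ for a: defs {n3}
  DF⁺ = {n2,n6}

Answer: ["n2", "n6"]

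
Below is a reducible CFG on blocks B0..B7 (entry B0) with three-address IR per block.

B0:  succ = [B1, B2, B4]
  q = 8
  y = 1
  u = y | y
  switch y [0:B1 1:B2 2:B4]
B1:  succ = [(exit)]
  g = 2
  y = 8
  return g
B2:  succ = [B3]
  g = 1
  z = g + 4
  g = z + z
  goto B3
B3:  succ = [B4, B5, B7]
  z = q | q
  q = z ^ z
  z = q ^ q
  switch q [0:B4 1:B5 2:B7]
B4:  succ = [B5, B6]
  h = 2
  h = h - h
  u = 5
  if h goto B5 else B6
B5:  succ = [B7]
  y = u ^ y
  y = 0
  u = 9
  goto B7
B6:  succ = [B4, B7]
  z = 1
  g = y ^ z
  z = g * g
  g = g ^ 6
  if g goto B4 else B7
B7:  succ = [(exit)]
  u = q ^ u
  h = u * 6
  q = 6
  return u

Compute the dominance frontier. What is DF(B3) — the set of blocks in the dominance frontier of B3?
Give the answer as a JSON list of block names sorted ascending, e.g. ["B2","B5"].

idom tree: B1←B0 B2←B0 B3←B2 B4←B0 B5←B0 B6←B4 B7←B0
Dom∩ at merges:
  B4: preds {B0,B3,B6}: {B0} ∩ {B0,B2,B3} ∩ {B0,B4,B6} = {B0}; idom=B0
  B5: preds {B3,B4}: {B0,B2,B3} ∩ {B0,B4} = {B0}; idom=B0
  B7: preds {B3,B5,B6}: {B0,B2,B3} ∩ {B0,B5} ∩ {B0,B4,B6} = {B0}; idom=B0

Frontier:
  B4←B0: walk · to B0
  B4←B3: walk B3→B2 to B0
  B4←B6: walk B6→B4 to B0
  B5←B3: walk B3→B2 to B0
  B5←B4: walk B4 to B0
  B7←B3: walk B3→B2 to B0
  B7←B5: walk B5 to B0
  B7←B6: walk B6→B4 to B0
  DF(B0)=∅
  DF(B1)=∅
  DF(B2)={B4,B5,B7}
  DF(B3)={B4,B5,B7}
  DF(B4)={B4,B5,B7}
  DF(B5)={B7}
  DF(B6)={B4,B7}
  DF(B7)=∅

DF(B3) = ["B4", "B5", "B7"]

Answer: ["B4", "B5", "B7"]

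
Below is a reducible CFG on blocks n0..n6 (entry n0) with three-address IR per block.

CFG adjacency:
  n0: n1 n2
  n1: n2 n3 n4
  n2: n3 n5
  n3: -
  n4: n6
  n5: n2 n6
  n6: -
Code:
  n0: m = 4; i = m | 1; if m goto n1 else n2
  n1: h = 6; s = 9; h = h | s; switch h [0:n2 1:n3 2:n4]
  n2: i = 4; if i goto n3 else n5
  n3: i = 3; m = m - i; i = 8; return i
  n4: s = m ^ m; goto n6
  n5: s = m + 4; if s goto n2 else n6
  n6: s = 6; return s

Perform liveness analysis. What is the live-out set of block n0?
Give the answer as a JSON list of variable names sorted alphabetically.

Block summaries:
  n0 def {i,m} use ∅
  n1 def {h,s} use ∅
  n2 def {i} use ∅
  n3 def {i,m} use {m}
  n4 def {s} use {m}
  n5 def {s} use {m}
  n6 def {s} use ∅

Liveness:
  live n0: ∅→{m}
  live n1: {m}→{m}
  live n2: {m}→{m}
  live n3: {m}→∅
  live n4: {m}→∅
  live n5: {m}→{m}
  live n6: ∅→∅

live-out(n0) = ["m"]

Answer: ["m"]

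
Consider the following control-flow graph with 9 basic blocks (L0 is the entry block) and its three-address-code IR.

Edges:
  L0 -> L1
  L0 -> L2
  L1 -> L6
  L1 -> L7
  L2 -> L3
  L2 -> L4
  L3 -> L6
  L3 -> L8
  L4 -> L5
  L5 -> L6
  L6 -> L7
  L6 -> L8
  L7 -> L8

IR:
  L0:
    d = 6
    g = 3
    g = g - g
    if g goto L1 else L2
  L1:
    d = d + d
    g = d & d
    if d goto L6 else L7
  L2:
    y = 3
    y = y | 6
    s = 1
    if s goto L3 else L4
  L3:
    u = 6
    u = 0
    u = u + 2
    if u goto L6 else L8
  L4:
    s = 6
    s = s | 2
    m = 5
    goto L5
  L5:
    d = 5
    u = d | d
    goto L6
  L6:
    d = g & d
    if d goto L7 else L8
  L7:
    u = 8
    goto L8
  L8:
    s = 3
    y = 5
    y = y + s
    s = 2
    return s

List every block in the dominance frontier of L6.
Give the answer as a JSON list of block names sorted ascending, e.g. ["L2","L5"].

Answer: ["L7", "L8"]

Derivation:
idom tree: L1←L0 L2←L0 L3←L2 L4←L2 L5←L4 L6←L0 L7←L0 L8←L0
Dom∩ at merges:
  L6: preds {L1,L3,L5}: {L0,L1} ∩ {L0,L2,L3} ∩ {L0,L2,L4,L5} = {L0}; idom=L0
  L7: preds {L1,L6}: {L0,L1} ∩ {L0,L6} = {L0}; idom=L0
  L8: preds {L3,L6,L7}: {L0,L2,L3} ∩ {L0,L6} ∩ {L0,L7} = {L0}; idom=L0

DF derivation:
  L6←L1: walk L1 to L0
  L6←L3: walk L3→L2 to L0
  L6←L5: walk L5→L4→L2 to L0
  L7←L1: walk L1 to L0
  L7←L6: walk L6 to L0
  L8←L3: walk L3→L2 to L0
  L8←L6: walk L6 to L0
  L8←L7: walk L7 to L0
  L0 → ∅
  L1 → {L6,L7}
  L2 → {L6,L8}
  L3 → {L6,L8}
  L4 → {L6}
  L5 → {L6}
  L6 → {L7,L8}
  L7 → {L8}
  L8 → ∅

DF(L6) = ["L7", "L8"]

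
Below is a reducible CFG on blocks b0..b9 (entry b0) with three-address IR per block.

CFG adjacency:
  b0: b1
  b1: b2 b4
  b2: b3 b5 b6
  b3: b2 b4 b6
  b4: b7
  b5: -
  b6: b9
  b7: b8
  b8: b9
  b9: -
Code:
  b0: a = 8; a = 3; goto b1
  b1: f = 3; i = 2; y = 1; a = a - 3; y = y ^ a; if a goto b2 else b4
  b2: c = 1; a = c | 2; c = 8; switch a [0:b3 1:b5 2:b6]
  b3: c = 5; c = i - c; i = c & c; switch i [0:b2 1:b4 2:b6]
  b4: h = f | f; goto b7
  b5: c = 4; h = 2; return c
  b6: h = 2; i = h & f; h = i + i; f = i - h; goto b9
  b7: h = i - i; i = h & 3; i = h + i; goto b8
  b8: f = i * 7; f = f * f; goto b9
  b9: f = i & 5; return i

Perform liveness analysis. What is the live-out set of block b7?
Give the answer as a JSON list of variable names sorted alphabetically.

Block summaries:
  b0 def {a} use ∅
  b1 def {a,f,i,y} use {a}
  b2 def {a,c} use ∅
  b3 def {c,i} use {i}
  b4 def {h} use {f}
  b5 def {c,h} use ∅
  b6 def {f,h,i} use {f}
  b7 def {h,i} use {i}
  b8 def {f} use {i}
  b9 def {f} use {i}

Liveness:
  live b0: ∅→{a}
  live b1: {a}→{f,i}
  live b2: {f,i}→{f,i}
  live b3: {f,i}→{f,i}
  live b4: {f,i}→{i}
  live b5: ∅→∅
  live b6: {f}→{i}
  live b7: {i}→{i}
  live b8: {i}→{i}
  live b9: {i}→∅

live-out(b7) = ["i"]

Answer: ["i"]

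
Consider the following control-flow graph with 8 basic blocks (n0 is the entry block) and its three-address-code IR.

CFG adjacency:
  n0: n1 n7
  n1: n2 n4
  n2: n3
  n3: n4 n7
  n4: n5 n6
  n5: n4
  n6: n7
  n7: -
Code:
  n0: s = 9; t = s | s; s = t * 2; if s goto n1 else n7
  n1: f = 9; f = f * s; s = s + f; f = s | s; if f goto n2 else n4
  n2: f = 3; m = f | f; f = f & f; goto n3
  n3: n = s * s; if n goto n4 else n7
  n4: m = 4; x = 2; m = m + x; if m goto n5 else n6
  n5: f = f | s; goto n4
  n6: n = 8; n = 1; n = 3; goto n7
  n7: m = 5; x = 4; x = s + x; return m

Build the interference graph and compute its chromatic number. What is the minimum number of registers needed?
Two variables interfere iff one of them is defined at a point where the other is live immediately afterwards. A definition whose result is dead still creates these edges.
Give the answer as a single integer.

Per-block:
  n0 def {s,t} use ∅
  n1 def {f,s} use {s}
  n2 def {f,m} use ∅
  n3 def {n} use {s}
  n4 def {m,x} use ∅
  n5 def {f} use {f,s}
  n6 def {n} use ∅
  n7 def {m,x} use {s}

Backward fixpoint:
  live n0: ∅→{s}
  live n1: {s}→{f,s}
  live n2: {s}→{f,s}
  live n3: {f,s}→{f,s}
  live n4: {f,s}→{f,s}
  live n5: {f,s}→{f,s}
  live n6: {s}→{s}
  live n7: {s}→∅

Interfere edges:
  f — {m,n,s,x}
  m — {f,s,x}
  n — {f,s}
  s — {f,m,n,x}
  t — ∅
  x — {f,m,s}

Registers:
  lower bound: {f,m,s,x} mutually conflict ⇒ χ ≥ 4
  4-colouring: c0={f,t}  c1={s}  c2={m,n}  c3={x}
  χ = 4

Answer: 4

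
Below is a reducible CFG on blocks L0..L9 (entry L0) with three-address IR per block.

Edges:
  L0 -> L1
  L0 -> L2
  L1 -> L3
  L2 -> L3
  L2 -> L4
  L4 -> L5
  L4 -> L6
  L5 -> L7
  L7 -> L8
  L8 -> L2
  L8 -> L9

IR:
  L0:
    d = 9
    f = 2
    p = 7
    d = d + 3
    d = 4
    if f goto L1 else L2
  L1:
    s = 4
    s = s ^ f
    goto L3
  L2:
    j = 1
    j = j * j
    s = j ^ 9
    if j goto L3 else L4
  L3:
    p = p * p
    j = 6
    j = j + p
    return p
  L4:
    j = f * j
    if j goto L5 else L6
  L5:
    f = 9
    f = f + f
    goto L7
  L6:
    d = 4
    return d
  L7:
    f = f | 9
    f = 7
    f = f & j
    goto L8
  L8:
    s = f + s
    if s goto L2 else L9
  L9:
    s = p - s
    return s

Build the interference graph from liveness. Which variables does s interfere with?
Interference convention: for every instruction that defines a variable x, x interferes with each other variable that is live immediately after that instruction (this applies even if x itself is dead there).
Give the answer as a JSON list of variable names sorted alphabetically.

def/use:
  L0: {d,f,p} / ∅
  L1: {s} / {f}
  L2: {j,s} / ∅
  L3: {j,p} / {p}
  L4: {j} / {f,j}
  L5: {f} / ∅
  L6: {d} / ∅
  L7: {f} / {f,j}
  L8: {s} / {f,s}
  L9: {s} / {p,s}

Live sets:
  L0 li=∅ lo={f,p}
  L1 li={f,p} lo={p}
  L2 li={f,p} lo={f,j,p,s}
  L3 li={p} lo=∅
  L4 li={f,j,p,s} lo={j,p,s}
  L5 li={j,p,s} lo={f,j,p,s}
  L6 li=∅ lo=∅
  L7 li={f,j,p,s} lo={f,p,s}
  L8 li={f,p,s} lo={f,p,s}
  L9 li={p,s} lo=∅

Conflict graph:
  d — {f,p}
  f — {d,j,p,s}
  j — {f,p,s}
  p — {d,f,j,s}
  s — {f,j,p}

N(s) = ["f", "j", "p"]

Answer: ["f", "j", "p"]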